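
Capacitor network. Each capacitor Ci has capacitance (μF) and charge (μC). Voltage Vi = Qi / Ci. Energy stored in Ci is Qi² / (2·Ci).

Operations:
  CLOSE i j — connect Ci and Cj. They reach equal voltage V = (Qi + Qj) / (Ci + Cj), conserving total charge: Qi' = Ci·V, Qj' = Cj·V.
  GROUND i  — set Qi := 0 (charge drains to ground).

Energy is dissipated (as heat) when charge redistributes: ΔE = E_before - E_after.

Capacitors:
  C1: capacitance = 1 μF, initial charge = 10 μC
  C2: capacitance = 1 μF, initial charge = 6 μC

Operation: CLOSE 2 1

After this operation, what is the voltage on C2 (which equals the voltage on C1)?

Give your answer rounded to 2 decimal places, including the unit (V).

Answer: 8.00 V

Derivation:
Initial: C1(1μF, Q=10μC, V=10.00V), C2(1μF, Q=6μC, V=6.00V)
Op 1: CLOSE 2-1: Q_total=16.00, C_total=2.00, V=8.00; Q2=8.00, Q1=8.00; dissipated=4.000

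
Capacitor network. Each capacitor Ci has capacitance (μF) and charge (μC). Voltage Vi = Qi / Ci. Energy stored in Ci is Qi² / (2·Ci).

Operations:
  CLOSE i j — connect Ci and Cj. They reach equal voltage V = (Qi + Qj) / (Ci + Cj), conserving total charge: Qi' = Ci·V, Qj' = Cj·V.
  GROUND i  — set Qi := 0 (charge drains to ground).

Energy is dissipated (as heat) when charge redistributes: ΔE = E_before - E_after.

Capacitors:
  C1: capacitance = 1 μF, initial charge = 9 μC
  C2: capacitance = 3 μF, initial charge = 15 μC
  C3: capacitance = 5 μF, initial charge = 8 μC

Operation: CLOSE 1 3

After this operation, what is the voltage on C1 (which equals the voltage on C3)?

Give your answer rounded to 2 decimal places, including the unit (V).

Answer: 2.83 V

Derivation:
Initial: C1(1μF, Q=9μC, V=9.00V), C2(3μF, Q=15μC, V=5.00V), C3(5μF, Q=8μC, V=1.60V)
Op 1: CLOSE 1-3: Q_total=17.00, C_total=6.00, V=2.83; Q1=2.83, Q3=14.17; dissipated=22.817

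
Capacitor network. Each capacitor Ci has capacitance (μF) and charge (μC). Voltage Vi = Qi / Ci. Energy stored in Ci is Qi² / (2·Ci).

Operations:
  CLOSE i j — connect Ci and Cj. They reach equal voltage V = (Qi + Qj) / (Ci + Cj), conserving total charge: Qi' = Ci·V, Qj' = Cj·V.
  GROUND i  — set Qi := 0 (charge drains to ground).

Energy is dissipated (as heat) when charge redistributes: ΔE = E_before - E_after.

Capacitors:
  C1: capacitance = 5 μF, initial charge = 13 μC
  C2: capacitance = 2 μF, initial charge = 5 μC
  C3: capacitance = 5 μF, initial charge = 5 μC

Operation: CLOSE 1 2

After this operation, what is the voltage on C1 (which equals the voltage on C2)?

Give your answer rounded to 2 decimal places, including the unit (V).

Initial: C1(5μF, Q=13μC, V=2.60V), C2(2μF, Q=5μC, V=2.50V), C3(5μF, Q=5μC, V=1.00V)
Op 1: CLOSE 1-2: Q_total=18.00, C_total=7.00, V=2.57; Q1=12.86, Q2=5.14; dissipated=0.007

Answer: 2.57 V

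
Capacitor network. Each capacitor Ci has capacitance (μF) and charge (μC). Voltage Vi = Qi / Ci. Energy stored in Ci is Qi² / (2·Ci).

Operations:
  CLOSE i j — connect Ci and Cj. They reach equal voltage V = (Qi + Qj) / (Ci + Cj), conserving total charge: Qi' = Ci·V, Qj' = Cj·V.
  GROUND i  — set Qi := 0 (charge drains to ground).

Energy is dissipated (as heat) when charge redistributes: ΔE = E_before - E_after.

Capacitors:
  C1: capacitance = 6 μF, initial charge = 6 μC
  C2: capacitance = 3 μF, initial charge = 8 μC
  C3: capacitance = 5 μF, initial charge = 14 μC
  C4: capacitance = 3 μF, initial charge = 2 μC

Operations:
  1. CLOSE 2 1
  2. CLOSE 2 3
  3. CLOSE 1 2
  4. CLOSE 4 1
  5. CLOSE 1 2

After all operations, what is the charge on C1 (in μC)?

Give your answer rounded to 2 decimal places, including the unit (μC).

Initial: C1(6μF, Q=6μC, V=1.00V), C2(3μF, Q=8μC, V=2.67V), C3(5μF, Q=14μC, V=2.80V), C4(3μF, Q=2μC, V=0.67V)
Op 1: CLOSE 2-1: Q_total=14.00, C_total=9.00, V=1.56; Q2=4.67, Q1=9.33; dissipated=2.778
Op 2: CLOSE 2-3: Q_total=18.67, C_total=8.00, V=2.33; Q2=7.00, Q3=11.67; dissipated=1.452
Op 3: CLOSE 1-2: Q_total=16.33, C_total=9.00, V=1.81; Q1=10.89, Q2=5.44; dissipated=0.605
Op 4: CLOSE 4-1: Q_total=12.89, C_total=9.00, V=1.43; Q4=4.30, Q1=8.59; dissipated=1.318
Op 5: CLOSE 1-2: Q_total=14.04, C_total=9.00, V=1.56; Q1=9.36, Q2=4.68; dissipated=0.146
Final charges: Q1=9.36, Q2=4.68, Q3=11.67, Q4=4.30

Answer: 9.36 μC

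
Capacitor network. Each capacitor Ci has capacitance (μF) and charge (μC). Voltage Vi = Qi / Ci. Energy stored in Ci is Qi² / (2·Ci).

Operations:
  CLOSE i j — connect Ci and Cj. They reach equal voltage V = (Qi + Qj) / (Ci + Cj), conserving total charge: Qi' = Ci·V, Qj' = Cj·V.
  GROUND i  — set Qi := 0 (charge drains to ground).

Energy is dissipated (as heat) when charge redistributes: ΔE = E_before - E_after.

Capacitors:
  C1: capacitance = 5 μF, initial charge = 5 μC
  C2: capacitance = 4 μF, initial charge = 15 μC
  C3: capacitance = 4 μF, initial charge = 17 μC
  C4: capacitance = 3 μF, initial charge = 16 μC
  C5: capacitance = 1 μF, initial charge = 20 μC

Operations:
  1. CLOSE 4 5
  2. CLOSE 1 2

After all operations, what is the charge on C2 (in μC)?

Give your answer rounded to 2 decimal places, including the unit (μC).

Answer: 8.89 μC

Derivation:
Initial: C1(5μF, Q=5μC, V=1.00V), C2(4μF, Q=15μC, V=3.75V), C3(4μF, Q=17μC, V=4.25V), C4(3μF, Q=16μC, V=5.33V), C5(1μF, Q=20μC, V=20.00V)
Op 1: CLOSE 4-5: Q_total=36.00, C_total=4.00, V=9.00; Q4=27.00, Q5=9.00; dissipated=80.667
Op 2: CLOSE 1-2: Q_total=20.00, C_total=9.00, V=2.22; Q1=11.11, Q2=8.89; dissipated=8.403
Final charges: Q1=11.11, Q2=8.89, Q3=17.00, Q4=27.00, Q5=9.00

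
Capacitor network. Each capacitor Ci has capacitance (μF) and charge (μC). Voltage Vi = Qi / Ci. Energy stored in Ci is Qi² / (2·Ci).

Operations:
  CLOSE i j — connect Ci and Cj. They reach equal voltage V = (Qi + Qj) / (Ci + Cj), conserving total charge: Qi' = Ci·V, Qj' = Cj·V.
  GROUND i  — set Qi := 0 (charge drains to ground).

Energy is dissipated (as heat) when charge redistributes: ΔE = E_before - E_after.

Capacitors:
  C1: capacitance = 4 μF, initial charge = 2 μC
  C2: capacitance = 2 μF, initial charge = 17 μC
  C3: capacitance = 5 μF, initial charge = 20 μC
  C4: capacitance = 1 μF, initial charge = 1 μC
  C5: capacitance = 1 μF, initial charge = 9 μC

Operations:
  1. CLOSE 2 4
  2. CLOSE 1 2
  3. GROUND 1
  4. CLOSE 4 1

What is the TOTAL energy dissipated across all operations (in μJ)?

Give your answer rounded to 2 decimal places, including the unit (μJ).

Answer: 64.21 μJ

Derivation:
Initial: C1(4μF, Q=2μC, V=0.50V), C2(2μF, Q=17μC, V=8.50V), C3(5μF, Q=20μC, V=4.00V), C4(1μF, Q=1μC, V=1.00V), C5(1μF, Q=9μC, V=9.00V)
Op 1: CLOSE 2-4: Q_total=18.00, C_total=3.00, V=6.00; Q2=12.00, Q4=6.00; dissipated=18.750
Op 2: CLOSE 1-2: Q_total=14.00, C_total=6.00, V=2.33; Q1=9.33, Q2=4.67; dissipated=20.167
Op 3: GROUND 1: Q1=0; energy lost=10.889
Op 4: CLOSE 4-1: Q_total=6.00, C_total=5.00, V=1.20; Q4=1.20, Q1=4.80; dissipated=14.400
Total dissipated: 64.206 μJ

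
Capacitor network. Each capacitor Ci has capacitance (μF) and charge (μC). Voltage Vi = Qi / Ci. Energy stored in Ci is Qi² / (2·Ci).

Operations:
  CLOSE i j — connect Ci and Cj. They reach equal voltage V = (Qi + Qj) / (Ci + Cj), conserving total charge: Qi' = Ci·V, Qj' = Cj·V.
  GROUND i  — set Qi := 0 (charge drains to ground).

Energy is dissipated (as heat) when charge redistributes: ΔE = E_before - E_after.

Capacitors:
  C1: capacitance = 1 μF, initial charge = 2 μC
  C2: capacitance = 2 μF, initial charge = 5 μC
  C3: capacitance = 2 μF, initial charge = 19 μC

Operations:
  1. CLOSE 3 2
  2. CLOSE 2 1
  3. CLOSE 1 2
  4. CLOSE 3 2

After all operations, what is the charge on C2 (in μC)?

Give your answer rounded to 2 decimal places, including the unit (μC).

Initial: C1(1μF, Q=2μC, V=2.00V), C2(2μF, Q=5μC, V=2.50V), C3(2μF, Q=19μC, V=9.50V)
Op 1: CLOSE 3-2: Q_total=24.00, C_total=4.00, V=6.00; Q3=12.00, Q2=12.00; dissipated=24.500
Op 2: CLOSE 2-1: Q_total=14.00, C_total=3.00, V=4.67; Q2=9.33, Q1=4.67; dissipated=5.333
Op 3: CLOSE 1-2: Q_total=14.00, C_total=3.00, V=4.67; Q1=4.67, Q2=9.33; dissipated=0.000
Op 4: CLOSE 3-2: Q_total=21.33, C_total=4.00, V=5.33; Q3=10.67, Q2=10.67; dissipated=0.889
Final charges: Q1=4.67, Q2=10.67, Q3=10.67

Answer: 10.67 μC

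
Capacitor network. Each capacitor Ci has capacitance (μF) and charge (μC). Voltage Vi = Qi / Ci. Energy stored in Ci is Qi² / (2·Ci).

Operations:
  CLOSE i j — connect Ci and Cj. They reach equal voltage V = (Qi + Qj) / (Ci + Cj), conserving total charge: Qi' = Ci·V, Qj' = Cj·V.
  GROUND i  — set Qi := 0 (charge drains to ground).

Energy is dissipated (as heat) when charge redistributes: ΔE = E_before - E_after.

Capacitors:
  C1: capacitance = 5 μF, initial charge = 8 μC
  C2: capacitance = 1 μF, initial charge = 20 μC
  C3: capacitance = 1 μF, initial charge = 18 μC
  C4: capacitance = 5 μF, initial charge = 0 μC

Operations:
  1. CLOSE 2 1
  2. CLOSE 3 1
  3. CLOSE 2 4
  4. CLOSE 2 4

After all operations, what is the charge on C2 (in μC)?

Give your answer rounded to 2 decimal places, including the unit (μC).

Answer: 0.78 μC

Derivation:
Initial: C1(5μF, Q=8μC, V=1.60V), C2(1μF, Q=20μC, V=20.00V), C3(1μF, Q=18μC, V=18.00V), C4(5μF, Q=0μC, V=0.00V)
Op 1: CLOSE 2-1: Q_total=28.00, C_total=6.00, V=4.67; Q2=4.67, Q1=23.33; dissipated=141.067
Op 2: CLOSE 3-1: Q_total=41.33, C_total=6.00, V=6.89; Q3=6.89, Q1=34.44; dissipated=74.074
Op 3: CLOSE 2-4: Q_total=4.67, C_total=6.00, V=0.78; Q2=0.78, Q4=3.89; dissipated=9.074
Op 4: CLOSE 2-4: Q_total=4.67, C_total=6.00, V=0.78; Q2=0.78, Q4=3.89; dissipated=0.000
Final charges: Q1=34.44, Q2=0.78, Q3=6.89, Q4=3.89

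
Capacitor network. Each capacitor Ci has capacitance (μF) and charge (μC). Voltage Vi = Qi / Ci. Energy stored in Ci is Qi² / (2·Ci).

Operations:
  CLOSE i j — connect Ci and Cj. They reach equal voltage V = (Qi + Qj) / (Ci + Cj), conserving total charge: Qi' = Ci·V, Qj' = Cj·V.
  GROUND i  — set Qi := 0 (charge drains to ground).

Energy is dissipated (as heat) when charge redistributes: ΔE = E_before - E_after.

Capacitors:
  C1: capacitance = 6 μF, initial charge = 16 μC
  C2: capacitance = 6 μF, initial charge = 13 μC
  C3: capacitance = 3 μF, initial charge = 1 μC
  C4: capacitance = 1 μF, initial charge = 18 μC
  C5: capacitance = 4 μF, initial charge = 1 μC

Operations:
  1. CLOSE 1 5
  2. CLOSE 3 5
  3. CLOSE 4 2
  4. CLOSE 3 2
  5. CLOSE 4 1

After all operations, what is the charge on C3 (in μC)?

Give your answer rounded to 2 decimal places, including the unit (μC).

Initial: C1(6μF, Q=16μC, V=2.67V), C2(6μF, Q=13μC, V=2.17V), C3(3μF, Q=1μC, V=0.33V), C4(1μF, Q=18μC, V=18.00V), C5(4μF, Q=1μC, V=0.25V)
Op 1: CLOSE 1-5: Q_total=17.00, C_total=10.00, V=1.70; Q1=10.20, Q5=6.80; dissipated=7.008
Op 2: CLOSE 3-5: Q_total=7.80, C_total=7.00, V=1.11; Q3=3.34, Q5=4.46; dissipated=1.601
Op 3: CLOSE 4-2: Q_total=31.00, C_total=7.00, V=4.43; Q4=4.43, Q2=26.57; dissipated=107.440
Op 4: CLOSE 3-2: Q_total=29.91, C_total=9.00, V=3.32; Q3=9.97, Q2=19.94; dissipated=10.984
Op 5: CLOSE 4-1: Q_total=14.63, C_total=7.00, V=2.09; Q4=2.09, Q1=12.54; dissipated=3.191
Final charges: Q1=12.54, Q2=19.94, Q3=9.97, Q4=2.09, Q5=4.46

Answer: 9.97 μC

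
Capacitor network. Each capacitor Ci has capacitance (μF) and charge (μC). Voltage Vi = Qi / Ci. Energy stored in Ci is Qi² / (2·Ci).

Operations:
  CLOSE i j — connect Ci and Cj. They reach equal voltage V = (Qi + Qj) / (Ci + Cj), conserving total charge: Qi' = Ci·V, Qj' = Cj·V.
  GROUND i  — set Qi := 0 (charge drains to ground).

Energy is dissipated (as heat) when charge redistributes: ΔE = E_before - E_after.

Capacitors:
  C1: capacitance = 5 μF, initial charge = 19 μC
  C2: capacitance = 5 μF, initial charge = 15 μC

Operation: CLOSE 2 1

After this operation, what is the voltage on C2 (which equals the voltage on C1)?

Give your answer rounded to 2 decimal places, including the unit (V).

Initial: C1(5μF, Q=19μC, V=3.80V), C2(5μF, Q=15μC, V=3.00V)
Op 1: CLOSE 2-1: Q_total=34.00, C_total=10.00, V=3.40; Q2=17.00, Q1=17.00; dissipated=0.800

Answer: 3.40 V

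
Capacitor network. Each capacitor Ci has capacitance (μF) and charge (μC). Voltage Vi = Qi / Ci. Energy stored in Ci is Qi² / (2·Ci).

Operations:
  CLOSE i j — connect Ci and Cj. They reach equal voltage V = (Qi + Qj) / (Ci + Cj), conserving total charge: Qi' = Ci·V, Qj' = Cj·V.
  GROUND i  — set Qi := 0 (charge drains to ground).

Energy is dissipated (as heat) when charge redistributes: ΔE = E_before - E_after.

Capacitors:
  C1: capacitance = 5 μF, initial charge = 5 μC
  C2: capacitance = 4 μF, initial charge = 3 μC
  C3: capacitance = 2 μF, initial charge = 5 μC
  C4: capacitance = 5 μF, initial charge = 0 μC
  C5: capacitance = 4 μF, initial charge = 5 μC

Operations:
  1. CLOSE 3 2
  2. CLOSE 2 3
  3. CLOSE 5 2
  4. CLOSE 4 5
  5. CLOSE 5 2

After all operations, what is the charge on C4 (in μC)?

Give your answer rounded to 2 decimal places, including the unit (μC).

Initial: C1(5μF, Q=5μC, V=1.00V), C2(4μF, Q=3μC, V=0.75V), C3(2μF, Q=5μC, V=2.50V), C4(5μF, Q=0μC, V=0.00V), C5(4μF, Q=5μC, V=1.25V)
Op 1: CLOSE 3-2: Q_total=8.00, C_total=6.00, V=1.33; Q3=2.67, Q2=5.33; dissipated=2.042
Op 2: CLOSE 2-3: Q_total=8.00, C_total=6.00, V=1.33; Q2=5.33, Q3=2.67; dissipated=0.000
Op 3: CLOSE 5-2: Q_total=10.33, C_total=8.00, V=1.29; Q5=5.17, Q2=5.17; dissipated=0.007
Op 4: CLOSE 4-5: Q_total=5.17, C_total=9.00, V=0.57; Q4=2.87, Q5=2.30; dissipated=1.854
Op 5: CLOSE 5-2: Q_total=7.46, C_total=8.00, V=0.93; Q5=3.73, Q2=3.73; dissipated=0.515
Final charges: Q1=5.00, Q2=3.73, Q3=2.67, Q4=2.87, Q5=3.73

Answer: 2.87 μC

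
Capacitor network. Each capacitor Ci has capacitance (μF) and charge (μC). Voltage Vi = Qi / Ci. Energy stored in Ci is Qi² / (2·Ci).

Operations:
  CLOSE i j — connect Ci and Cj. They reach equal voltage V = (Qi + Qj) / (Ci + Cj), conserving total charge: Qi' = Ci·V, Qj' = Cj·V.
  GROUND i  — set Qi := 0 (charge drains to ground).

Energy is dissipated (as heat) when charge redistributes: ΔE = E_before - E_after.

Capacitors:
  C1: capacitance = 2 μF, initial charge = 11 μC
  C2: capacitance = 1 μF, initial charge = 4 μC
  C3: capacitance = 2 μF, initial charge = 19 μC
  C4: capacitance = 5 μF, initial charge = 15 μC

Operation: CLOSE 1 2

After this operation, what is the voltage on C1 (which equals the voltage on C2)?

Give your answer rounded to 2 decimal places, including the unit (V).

Initial: C1(2μF, Q=11μC, V=5.50V), C2(1μF, Q=4μC, V=4.00V), C3(2μF, Q=19μC, V=9.50V), C4(5μF, Q=15μC, V=3.00V)
Op 1: CLOSE 1-2: Q_total=15.00, C_total=3.00, V=5.00; Q1=10.00, Q2=5.00; dissipated=0.750

Answer: 5.00 V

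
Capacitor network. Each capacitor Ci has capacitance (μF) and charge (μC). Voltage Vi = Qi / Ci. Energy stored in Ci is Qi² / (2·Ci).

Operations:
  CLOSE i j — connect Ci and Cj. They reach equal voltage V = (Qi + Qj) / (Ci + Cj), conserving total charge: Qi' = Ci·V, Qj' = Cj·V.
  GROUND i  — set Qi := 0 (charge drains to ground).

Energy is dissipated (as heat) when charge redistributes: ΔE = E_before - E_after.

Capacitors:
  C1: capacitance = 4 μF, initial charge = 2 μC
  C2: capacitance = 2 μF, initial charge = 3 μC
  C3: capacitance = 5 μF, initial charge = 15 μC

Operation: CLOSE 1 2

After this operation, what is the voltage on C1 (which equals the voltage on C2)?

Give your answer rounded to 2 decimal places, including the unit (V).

Answer: 0.83 V

Derivation:
Initial: C1(4μF, Q=2μC, V=0.50V), C2(2μF, Q=3μC, V=1.50V), C3(5μF, Q=15μC, V=3.00V)
Op 1: CLOSE 1-2: Q_total=5.00, C_total=6.00, V=0.83; Q1=3.33, Q2=1.67; dissipated=0.667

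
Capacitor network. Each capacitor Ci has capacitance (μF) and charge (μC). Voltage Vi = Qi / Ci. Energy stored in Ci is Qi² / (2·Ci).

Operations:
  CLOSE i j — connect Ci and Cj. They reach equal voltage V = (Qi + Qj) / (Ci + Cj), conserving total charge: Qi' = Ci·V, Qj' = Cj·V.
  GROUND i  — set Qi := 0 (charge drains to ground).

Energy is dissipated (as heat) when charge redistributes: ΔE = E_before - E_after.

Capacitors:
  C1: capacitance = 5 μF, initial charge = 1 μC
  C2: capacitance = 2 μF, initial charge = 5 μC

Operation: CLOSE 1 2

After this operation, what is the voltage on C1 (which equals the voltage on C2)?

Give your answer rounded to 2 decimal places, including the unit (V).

Answer: 0.86 V

Derivation:
Initial: C1(5μF, Q=1μC, V=0.20V), C2(2μF, Q=5μC, V=2.50V)
Op 1: CLOSE 1-2: Q_total=6.00, C_total=7.00, V=0.86; Q1=4.29, Q2=1.71; dissipated=3.779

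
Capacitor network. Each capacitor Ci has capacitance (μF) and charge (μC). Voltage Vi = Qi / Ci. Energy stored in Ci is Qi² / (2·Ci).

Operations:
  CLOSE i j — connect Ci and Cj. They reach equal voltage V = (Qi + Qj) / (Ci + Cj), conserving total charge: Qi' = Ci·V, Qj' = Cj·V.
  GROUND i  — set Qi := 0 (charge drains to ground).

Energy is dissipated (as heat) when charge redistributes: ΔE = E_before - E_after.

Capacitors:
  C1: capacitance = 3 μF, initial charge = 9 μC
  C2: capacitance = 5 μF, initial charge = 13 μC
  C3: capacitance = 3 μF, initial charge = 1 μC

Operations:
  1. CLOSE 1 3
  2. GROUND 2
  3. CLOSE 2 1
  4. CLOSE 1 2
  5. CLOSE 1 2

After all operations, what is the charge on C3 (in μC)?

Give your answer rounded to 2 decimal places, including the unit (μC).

Initial: C1(3μF, Q=9μC, V=3.00V), C2(5μF, Q=13μC, V=2.60V), C3(3μF, Q=1μC, V=0.33V)
Op 1: CLOSE 1-3: Q_total=10.00, C_total=6.00, V=1.67; Q1=5.00, Q3=5.00; dissipated=5.333
Op 2: GROUND 2: Q2=0; energy lost=16.900
Op 3: CLOSE 2-1: Q_total=5.00, C_total=8.00, V=0.62; Q2=3.12, Q1=1.88; dissipated=2.604
Op 4: CLOSE 1-2: Q_total=5.00, C_total=8.00, V=0.62; Q1=1.88, Q2=3.12; dissipated=0.000
Op 5: CLOSE 1-2: Q_total=5.00, C_total=8.00, V=0.62; Q1=1.88, Q2=3.12; dissipated=0.000
Final charges: Q1=1.88, Q2=3.12, Q3=5.00

Answer: 5.00 μC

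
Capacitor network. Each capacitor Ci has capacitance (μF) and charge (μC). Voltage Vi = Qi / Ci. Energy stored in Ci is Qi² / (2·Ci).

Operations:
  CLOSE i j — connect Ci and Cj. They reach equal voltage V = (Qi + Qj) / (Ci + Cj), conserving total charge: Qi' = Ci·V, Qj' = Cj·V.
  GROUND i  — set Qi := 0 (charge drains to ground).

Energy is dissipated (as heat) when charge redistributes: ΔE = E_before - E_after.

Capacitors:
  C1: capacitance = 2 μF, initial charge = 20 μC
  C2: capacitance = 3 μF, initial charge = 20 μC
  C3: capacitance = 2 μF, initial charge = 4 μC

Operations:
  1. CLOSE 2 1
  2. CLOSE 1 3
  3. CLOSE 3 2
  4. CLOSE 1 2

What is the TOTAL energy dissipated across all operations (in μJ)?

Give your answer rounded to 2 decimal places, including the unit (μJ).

Answer: 32.01 μJ

Derivation:
Initial: C1(2μF, Q=20μC, V=10.00V), C2(3μF, Q=20μC, V=6.67V), C3(2μF, Q=4μC, V=2.00V)
Op 1: CLOSE 2-1: Q_total=40.00, C_total=5.00, V=8.00; Q2=24.00, Q1=16.00; dissipated=6.667
Op 2: CLOSE 1-3: Q_total=20.00, C_total=4.00, V=5.00; Q1=10.00, Q3=10.00; dissipated=18.000
Op 3: CLOSE 3-2: Q_total=34.00, C_total=5.00, V=6.80; Q3=13.60, Q2=20.40; dissipated=5.400
Op 4: CLOSE 1-2: Q_total=30.40, C_total=5.00, V=6.08; Q1=12.16, Q2=18.24; dissipated=1.944
Total dissipated: 32.011 μJ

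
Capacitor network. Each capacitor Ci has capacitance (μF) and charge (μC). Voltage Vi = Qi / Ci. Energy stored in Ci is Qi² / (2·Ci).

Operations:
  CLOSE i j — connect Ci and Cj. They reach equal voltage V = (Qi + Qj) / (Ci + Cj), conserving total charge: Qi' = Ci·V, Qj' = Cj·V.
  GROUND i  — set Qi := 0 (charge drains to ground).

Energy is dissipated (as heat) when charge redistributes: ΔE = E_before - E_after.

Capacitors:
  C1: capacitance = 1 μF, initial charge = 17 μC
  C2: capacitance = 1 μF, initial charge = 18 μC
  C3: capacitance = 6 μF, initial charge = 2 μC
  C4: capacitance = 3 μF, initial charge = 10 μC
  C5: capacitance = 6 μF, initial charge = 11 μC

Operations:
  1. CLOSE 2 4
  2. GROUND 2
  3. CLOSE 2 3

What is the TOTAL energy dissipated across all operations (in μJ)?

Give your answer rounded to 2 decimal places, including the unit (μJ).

Initial: C1(1μF, Q=17μC, V=17.00V), C2(1μF, Q=18μC, V=18.00V), C3(6μF, Q=2μC, V=0.33V), C4(3μF, Q=10μC, V=3.33V), C5(6μF, Q=11μC, V=1.83V)
Op 1: CLOSE 2-4: Q_total=28.00, C_total=4.00, V=7.00; Q2=7.00, Q4=21.00; dissipated=80.667
Op 2: GROUND 2: Q2=0; energy lost=24.500
Op 3: CLOSE 2-3: Q_total=2.00, C_total=7.00, V=0.29; Q2=0.29, Q3=1.71; dissipated=0.048
Total dissipated: 105.214 μJ

Answer: 105.21 μJ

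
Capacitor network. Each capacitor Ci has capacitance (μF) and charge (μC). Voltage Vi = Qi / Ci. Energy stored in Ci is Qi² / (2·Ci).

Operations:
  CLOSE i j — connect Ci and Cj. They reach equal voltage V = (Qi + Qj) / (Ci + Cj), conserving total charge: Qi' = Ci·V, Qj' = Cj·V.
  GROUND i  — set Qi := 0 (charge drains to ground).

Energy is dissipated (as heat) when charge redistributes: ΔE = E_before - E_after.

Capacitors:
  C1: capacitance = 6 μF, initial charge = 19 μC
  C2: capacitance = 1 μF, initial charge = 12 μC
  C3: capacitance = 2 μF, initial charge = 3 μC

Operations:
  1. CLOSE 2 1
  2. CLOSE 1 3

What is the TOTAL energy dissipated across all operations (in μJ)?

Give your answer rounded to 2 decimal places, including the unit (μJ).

Answer: 39.87 μJ

Derivation:
Initial: C1(6μF, Q=19μC, V=3.17V), C2(1μF, Q=12μC, V=12.00V), C3(2μF, Q=3μC, V=1.50V)
Op 1: CLOSE 2-1: Q_total=31.00, C_total=7.00, V=4.43; Q2=4.43, Q1=26.57; dissipated=33.440
Op 2: CLOSE 1-3: Q_total=29.57, C_total=8.00, V=3.70; Q1=22.18, Q3=7.39; dissipated=6.432
Total dissipated: 39.873 μJ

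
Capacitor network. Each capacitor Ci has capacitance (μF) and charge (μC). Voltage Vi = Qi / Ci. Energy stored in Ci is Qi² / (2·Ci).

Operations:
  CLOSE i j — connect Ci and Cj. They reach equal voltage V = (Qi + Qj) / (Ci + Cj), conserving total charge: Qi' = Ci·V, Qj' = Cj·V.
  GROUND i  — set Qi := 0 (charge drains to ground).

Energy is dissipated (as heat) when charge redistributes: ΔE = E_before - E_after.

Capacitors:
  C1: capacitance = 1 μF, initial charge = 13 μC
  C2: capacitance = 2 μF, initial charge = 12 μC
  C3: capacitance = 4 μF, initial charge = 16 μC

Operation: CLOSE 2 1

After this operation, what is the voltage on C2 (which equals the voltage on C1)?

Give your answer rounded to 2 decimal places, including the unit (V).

Answer: 8.33 V

Derivation:
Initial: C1(1μF, Q=13μC, V=13.00V), C2(2μF, Q=12μC, V=6.00V), C3(4μF, Q=16μC, V=4.00V)
Op 1: CLOSE 2-1: Q_total=25.00, C_total=3.00, V=8.33; Q2=16.67, Q1=8.33; dissipated=16.333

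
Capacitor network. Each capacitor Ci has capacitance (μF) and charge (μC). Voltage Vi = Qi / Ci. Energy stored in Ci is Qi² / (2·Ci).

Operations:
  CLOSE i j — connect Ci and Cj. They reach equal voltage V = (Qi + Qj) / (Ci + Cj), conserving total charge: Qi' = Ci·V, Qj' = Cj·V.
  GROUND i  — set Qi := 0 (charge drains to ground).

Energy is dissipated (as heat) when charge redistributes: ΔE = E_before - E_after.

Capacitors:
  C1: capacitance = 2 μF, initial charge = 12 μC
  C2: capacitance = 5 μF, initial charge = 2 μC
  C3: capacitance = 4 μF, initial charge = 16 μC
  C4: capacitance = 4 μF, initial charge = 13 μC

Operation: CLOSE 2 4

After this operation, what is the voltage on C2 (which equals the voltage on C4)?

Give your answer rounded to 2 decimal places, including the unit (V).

Initial: C1(2μF, Q=12μC, V=6.00V), C2(5μF, Q=2μC, V=0.40V), C3(4μF, Q=16μC, V=4.00V), C4(4μF, Q=13μC, V=3.25V)
Op 1: CLOSE 2-4: Q_total=15.00, C_total=9.00, V=1.67; Q2=8.33, Q4=6.67; dissipated=9.025

Answer: 1.67 V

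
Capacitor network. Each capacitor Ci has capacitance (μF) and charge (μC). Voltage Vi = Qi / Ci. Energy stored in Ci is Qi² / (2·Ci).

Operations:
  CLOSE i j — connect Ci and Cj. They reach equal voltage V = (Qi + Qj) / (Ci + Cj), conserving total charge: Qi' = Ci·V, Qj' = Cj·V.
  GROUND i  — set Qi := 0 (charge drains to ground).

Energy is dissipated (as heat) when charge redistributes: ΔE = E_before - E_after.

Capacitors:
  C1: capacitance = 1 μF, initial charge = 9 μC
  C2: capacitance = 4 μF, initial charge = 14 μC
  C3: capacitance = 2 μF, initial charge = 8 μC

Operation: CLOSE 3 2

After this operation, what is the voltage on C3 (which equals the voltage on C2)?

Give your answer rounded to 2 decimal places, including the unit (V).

Initial: C1(1μF, Q=9μC, V=9.00V), C2(4μF, Q=14μC, V=3.50V), C3(2μF, Q=8μC, V=4.00V)
Op 1: CLOSE 3-2: Q_total=22.00, C_total=6.00, V=3.67; Q3=7.33, Q2=14.67; dissipated=0.167

Answer: 3.67 V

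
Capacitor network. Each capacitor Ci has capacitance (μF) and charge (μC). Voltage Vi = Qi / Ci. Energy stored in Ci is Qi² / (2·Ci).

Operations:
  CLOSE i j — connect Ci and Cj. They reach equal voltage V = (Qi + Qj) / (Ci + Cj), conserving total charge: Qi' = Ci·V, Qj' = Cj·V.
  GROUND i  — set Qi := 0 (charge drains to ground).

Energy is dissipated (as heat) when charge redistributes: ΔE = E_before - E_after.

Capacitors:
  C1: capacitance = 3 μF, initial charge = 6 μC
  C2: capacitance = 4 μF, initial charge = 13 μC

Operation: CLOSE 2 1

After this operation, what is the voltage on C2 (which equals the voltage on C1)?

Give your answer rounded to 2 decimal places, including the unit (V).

Initial: C1(3μF, Q=6μC, V=2.00V), C2(4μF, Q=13μC, V=3.25V)
Op 1: CLOSE 2-1: Q_total=19.00, C_total=7.00, V=2.71; Q2=10.86, Q1=8.14; dissipated=1.339

Answer: 2.71 V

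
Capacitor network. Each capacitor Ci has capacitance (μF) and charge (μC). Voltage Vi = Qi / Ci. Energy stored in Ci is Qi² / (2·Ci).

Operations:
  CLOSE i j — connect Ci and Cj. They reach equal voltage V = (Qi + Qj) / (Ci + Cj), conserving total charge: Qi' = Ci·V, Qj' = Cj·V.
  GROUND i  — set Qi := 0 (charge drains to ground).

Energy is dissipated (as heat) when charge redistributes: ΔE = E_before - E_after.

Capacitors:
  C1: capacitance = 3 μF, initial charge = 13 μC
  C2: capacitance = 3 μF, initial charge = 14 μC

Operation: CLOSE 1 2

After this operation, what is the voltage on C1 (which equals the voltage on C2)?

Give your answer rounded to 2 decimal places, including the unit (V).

Answer: 4.50 V

Derivation:
Initial: C1(3μF, Q=13μC, V=4.33V), C2(3μF, Q=14μC, V=4.67V)
Op 1: CLOSE 1-2: Q_total=27.00, C_total=6.00, V=4.50; Q1=13.50, Q2=13.50; dissipated=0.083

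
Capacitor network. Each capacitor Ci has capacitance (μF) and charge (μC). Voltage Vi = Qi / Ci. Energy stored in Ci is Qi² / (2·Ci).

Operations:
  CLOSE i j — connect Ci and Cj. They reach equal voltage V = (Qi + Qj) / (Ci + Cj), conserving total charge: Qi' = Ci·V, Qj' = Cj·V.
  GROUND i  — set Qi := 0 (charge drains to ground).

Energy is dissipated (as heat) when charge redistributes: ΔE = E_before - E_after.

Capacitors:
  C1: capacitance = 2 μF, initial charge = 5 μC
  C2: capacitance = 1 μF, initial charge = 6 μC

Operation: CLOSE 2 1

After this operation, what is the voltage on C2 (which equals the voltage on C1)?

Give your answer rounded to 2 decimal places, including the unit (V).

Answer: 3.67 V

Derivation:
Initial: C1(2μF, Q=5μC, V=2.50V), C2(1μF, Q=6μC, V=6.00V)
Op 1: CLOSE 2-1: Q_total=11.00, C_total=3.00, V=3.67; Q2=3.67, Q1=7.33; dissipated=4.083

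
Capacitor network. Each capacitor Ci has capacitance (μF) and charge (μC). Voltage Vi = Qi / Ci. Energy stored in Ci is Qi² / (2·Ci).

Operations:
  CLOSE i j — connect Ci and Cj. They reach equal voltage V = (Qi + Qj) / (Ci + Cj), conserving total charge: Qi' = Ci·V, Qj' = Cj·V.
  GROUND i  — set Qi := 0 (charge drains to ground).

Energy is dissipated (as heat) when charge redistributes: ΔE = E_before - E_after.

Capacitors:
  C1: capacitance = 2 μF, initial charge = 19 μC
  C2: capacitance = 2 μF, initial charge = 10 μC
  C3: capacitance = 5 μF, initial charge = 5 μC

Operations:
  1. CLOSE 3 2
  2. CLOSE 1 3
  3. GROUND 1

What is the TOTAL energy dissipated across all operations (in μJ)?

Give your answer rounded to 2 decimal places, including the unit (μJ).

Answer: 68.11 μJ

Derivation:
Initial: C1(2μF, Q=19μC, V=9.50V), C2(2μF, Q=10μC, V=5.00V), C3(5μF, Q=5μC, V=1.00V)
Op 1: CLOSE 3-2: Q_total=15.00, C_total=7.00, V=2.14; Q3=10.71, Q2=4.29; dissipated=11.429
Op 2: CLOSE 1-3: Q_total=29.71, C_total=7.00, V=4.24; Q1=8.49, Q3=21.22; dissipated=38.663
Op 3: GROUND 1: Q1=0; energy lost=18.019
Total dissipated: 68.110 μJ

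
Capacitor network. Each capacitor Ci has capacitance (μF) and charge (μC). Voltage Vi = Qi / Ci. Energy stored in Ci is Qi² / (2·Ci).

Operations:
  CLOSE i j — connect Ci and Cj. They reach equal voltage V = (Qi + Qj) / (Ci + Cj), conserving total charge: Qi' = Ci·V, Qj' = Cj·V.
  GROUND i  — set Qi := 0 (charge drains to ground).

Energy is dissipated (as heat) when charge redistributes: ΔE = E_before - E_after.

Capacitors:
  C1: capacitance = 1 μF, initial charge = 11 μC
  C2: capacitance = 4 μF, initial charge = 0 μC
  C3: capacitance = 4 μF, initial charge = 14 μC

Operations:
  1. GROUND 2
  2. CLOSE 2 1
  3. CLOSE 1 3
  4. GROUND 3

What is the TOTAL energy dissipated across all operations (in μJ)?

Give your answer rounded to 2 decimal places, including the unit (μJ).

Initial: C1(1μF, Q=11μC, V=11.00V), C2(4μF, Q=0μC, V=0.00V), C3(4μF, Q=14μC, V=3.50V)
Op 1: GROUND 2: Q2=0; energy lost=0.000
Op 2: CLOSE 2-1: Q_total=11.00, C_total=5.00, V=2.20; Q2=8.80, Q1=2.20; dissipated=48.400
Op 3: CLOSE 1-3: Q_total=16.20, C_total=5.00, V=3.24; Q1=3.24, Q3=12.96; dissipated=0.676
Op 4: GROUND 3: Q3=0; energy lost=20.995
Total dissipated: 70.071 μJ

Answer: 70.07 μJ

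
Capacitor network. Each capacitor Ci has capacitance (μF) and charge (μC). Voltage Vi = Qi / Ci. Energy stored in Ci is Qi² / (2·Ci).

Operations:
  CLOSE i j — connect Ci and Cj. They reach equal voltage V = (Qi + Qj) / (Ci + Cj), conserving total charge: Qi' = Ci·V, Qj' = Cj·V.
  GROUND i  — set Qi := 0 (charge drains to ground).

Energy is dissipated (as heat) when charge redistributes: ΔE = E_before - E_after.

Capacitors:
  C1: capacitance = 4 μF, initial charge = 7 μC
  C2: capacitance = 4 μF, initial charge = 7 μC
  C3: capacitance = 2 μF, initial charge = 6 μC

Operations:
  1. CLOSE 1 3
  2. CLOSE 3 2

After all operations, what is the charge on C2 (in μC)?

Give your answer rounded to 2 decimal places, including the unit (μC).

Initial: C1(4μF, Q=7μC, V=1.75V), C2(4μF, Q=7μC, V=1.75V), C3(2μF, Q=6μC, V=3.00V)
Op 1: CLOSE 1-3: Q_total=13.00, C_total=6.00, V=2.17; Q1=8.67, Q3=4.33; dissipated=1.042
Op 2: CLOSE 3-2: Q_total=11.33, C_total=6.00, V=1.89; Q3=3.78, Q2=7.56; dissipated=0.116
Final charges: Q1=8.67, Q2=7.56, Q3=3.78

Answer: 7.56 μC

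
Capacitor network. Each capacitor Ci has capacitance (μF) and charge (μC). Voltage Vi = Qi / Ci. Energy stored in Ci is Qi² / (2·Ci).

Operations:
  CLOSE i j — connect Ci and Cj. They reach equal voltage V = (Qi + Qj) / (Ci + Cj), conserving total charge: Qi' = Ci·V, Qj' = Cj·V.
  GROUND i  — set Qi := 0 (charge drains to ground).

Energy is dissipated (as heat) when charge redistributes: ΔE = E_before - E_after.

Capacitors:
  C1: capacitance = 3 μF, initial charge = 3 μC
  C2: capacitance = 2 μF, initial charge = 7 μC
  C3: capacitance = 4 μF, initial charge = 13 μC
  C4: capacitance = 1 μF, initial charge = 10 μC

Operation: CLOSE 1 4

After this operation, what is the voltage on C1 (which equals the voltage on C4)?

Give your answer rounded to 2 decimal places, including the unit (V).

Initial: C1(3μF, Q=3μC, V=1.00V), C2(2μF, Q=7μC, V=3.50V), C3(4μF, Q=13μC, V=3.25V), C4(1μF, Q=10μC, V=10.00V)
Op 1: CLOSE 1-4: Q_total=13.00, C_total=4.00, V=3.25; Q1=9.75, Q4=3.25; dissipated=30.375

Answer: 3.25 V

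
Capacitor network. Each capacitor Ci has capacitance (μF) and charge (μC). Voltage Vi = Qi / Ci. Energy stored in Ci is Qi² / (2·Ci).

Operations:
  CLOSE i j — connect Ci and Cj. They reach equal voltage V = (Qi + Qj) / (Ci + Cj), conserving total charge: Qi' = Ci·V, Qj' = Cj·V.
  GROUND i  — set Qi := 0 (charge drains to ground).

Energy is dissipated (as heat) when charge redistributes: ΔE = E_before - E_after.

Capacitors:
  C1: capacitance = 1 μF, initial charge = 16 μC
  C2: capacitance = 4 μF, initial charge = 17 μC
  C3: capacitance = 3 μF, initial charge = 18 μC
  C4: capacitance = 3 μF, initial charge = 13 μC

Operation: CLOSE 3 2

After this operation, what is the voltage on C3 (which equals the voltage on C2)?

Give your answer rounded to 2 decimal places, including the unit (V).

Answer: 5.00 V

Derivation:
Initial: C1(1μF, Q=16μC, V=16.00V), C2(4μF, Q=17μC, V=4.25V), C3(3μF, Q=18μC, V=6.00V), C4(3μF, Q=13μC, V=4.33V)
Op 1: CLOSE 3-2: Q_total=35.00, C_total=7.00, V=5.00; Q3=15.00, Q2=20.00; dissipated=2.625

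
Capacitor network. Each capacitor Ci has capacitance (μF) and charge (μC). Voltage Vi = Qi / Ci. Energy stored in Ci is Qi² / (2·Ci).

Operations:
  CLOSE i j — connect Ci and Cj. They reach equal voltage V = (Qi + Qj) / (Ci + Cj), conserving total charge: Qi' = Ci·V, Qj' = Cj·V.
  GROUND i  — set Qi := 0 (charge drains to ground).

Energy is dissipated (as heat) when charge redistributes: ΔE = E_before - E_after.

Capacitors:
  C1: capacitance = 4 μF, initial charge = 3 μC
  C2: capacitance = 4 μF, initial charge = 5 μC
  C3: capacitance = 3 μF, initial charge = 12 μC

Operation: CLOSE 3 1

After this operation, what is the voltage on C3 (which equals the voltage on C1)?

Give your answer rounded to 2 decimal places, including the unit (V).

Answer: 2.14 V

Derivation:
Initial: C1(4μF, Q=3μC, V=0.75V), C2(4μF, Q=5μC, V=1.25V), C3(3μF, Q=12μC, V=4.00V)
Op 1: CLOSE 3-1: Q_total=15.00, C_total=7.00, V=2.14; Q3=6.43, Q1=8.57; dissipated=9.054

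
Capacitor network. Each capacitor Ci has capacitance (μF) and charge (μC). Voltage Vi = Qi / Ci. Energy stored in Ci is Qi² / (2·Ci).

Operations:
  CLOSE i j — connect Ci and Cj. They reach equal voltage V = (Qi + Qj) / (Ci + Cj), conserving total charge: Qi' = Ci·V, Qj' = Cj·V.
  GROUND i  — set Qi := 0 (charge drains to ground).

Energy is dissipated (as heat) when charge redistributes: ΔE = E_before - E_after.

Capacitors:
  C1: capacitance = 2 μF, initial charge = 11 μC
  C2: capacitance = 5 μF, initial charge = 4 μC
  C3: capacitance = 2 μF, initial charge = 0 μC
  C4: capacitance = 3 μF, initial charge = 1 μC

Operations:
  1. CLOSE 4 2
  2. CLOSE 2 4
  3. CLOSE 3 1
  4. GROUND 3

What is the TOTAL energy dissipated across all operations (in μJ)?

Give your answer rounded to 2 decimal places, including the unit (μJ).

Answer: 22.89 μJ

Derivation:
Initial: C1(2μF, Q=11μC, V=5.50V), C2(5μF, Q=4μC, V=0.80V), C3(2μF, Q=0μC, V=0.00V), C4(3μF, Q=1μC, V=0.33V)
Op 1: CLOSE 4-2: Q_total=5.00, C_total=8.00, V=0.62; Q4=1.88, Q2=3.12; dissipated=0.204
Op 2: CLOSE 2-4: Q_total=5.00, C_total=8.00, V=0.62; Q2=3.12, Q4=1.88; dissipated=0.000
Op 3: CLOSE 3-1: Q_total=11.00, C_total=4.00, V=2.75; Q3=5.50, Q1=5.50; dissipated=15.125
Op 4: GROUND 3: Q3=0; energy lost=7.562
Total dissipated: 22.892 μJ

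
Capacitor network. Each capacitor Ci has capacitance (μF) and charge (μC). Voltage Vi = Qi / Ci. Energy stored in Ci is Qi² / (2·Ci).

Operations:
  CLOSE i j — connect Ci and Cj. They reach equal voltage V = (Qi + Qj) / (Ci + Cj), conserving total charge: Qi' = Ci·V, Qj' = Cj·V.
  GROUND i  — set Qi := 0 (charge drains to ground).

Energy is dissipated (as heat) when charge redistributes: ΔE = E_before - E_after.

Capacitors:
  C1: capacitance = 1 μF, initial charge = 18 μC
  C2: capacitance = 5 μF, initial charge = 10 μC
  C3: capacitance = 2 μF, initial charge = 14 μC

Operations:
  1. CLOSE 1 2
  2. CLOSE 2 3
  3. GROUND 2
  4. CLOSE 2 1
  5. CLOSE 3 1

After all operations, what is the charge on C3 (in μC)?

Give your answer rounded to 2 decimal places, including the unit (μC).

Answer: 7.63 μC

Derivation:
Initial: C1(1μF, Q=18μC, V=18.00V), C2(5μF, Q=10μC, V=2.00V), C3(2μF, Q=14μC, V=7.00V)
Op 1: CLOSE 1-2: Q_total=28.00, C_total=6.00, V=4.67; Q1=4.67, Q2=23.33; dissipated=106.667
Op 2: CLOSE 2-3: Q_total=37.33, C_total=7.00, V=5.33; Q2=26.67, Q3=10.67; dissipated=3.889
Op 3: GROUND 2: Q2=0; energy lost=71.111
Op 4: CLOSE 2-1: Q_total=4.67, C_total=6.00, V=0.78; Q2=3.89, Q1=0.78; dissipated=9.074
Op 5: CLOSE 3-1: Q_total=11.44, C_total=3.00, V=3.81; Q3=7.63, Q1=3.81; dissipated=6.918
Final charges: Q1=3.81, Q2=3.89, Q3=7.63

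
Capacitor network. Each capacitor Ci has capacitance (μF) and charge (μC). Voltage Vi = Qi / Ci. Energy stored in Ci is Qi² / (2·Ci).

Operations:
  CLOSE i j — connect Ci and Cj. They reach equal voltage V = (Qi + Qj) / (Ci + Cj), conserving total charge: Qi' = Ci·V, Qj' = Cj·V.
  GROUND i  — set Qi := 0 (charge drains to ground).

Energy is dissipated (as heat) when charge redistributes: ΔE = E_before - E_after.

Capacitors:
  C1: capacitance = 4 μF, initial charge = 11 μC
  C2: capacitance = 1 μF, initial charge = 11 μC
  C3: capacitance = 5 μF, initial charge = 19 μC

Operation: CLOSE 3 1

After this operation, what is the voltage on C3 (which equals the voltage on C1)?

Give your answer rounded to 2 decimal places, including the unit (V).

Initial: C1(4μF, Q=11μC, V=2.75V), C2(1μF, Q=11μC, V=11.00V), C3(5μF, Q=19μC, V=3.80V)
Op 1: CLOSE 3-1: Q_total=30.00, C_total=9.00, V=3.33; Q3=16.67, Q1=13.33; dissipated=1.225

Answer: 3.33 V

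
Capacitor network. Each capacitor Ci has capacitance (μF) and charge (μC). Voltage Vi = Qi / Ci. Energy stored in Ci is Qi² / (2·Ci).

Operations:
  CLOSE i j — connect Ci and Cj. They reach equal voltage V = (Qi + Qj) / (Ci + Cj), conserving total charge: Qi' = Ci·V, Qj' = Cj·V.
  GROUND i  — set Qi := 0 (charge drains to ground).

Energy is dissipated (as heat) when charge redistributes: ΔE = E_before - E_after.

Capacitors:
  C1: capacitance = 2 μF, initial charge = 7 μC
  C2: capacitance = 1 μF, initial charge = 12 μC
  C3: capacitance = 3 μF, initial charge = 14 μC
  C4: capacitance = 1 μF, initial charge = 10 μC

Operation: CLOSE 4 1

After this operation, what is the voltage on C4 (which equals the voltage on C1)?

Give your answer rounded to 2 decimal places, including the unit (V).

Answer: 5.67 V

Derivation:
Initial: C1(2μF, Q=7μC, V=3.50V), C2(1μF, Q=12μC, V=12.00V), C3(3μF, Q=14μC, V=4.67V), C4(1μF, Q=10μC, V=10.00V)
Op 1: CLOSE 4-1: Q_total=17.00, C_total=3.00, V=5.67; Q4=5.67, Q1=11.33; dissipated=14.083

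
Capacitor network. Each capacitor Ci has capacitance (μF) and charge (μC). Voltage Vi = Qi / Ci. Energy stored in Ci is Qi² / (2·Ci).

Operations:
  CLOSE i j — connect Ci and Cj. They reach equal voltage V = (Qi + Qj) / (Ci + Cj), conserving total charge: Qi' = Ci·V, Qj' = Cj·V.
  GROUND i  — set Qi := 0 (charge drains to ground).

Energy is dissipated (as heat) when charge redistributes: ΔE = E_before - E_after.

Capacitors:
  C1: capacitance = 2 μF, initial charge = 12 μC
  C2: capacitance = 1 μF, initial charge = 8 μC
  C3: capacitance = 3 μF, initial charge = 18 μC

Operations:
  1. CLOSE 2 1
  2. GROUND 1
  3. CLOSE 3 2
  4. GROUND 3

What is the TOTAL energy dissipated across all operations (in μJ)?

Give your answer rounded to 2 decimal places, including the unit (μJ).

Initial: C1(2μF, Q=12μC, V=6.00V), C2(1μF, Q=8μC, V=8.00V), C3(3μF, Q=18μC, V=6.00V)
Op 1: CLOSE 2-1: Q_total=20.00, C_total=3.00, V=6.67; Q2=6.67, Q1=13.33; dissipated=1.333
Op 2: GROUND 1: Q1=0; energy lost=44.444
Op 3: CLOSE 3-2: Q_total=24.67, C_total=4.00, V=6.17; Q3=18.50, Q2=6.17; dissipated=0.167
Op 4: GROUND 3: Q3=0; energy lost=57.042
Total dissipated: 102.986 μJ

Answer: 102.99 μJ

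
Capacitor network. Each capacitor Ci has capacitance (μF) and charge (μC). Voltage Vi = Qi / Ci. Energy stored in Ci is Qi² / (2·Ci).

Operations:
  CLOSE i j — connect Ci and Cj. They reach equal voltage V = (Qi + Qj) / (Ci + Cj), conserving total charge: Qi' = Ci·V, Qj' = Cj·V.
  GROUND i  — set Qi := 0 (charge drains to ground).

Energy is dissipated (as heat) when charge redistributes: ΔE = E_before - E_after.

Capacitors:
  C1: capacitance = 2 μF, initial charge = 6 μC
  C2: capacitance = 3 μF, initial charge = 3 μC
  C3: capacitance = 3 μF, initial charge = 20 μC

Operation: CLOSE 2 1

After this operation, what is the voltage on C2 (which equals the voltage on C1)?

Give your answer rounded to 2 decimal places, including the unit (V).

Initial: C1(2μF, Q=6μC, V=3.00V), C2(3μF, Q=3μC, V=1.00V), C3(3μF, Q=20μC, V=6.67V)
Op 1: CLOSE 2-1: Q_total=9.00, C_total=5.00, V=1.80; Q2=5.40, Q1=3.60; dissipated=2.400

Answer: 1.80 V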